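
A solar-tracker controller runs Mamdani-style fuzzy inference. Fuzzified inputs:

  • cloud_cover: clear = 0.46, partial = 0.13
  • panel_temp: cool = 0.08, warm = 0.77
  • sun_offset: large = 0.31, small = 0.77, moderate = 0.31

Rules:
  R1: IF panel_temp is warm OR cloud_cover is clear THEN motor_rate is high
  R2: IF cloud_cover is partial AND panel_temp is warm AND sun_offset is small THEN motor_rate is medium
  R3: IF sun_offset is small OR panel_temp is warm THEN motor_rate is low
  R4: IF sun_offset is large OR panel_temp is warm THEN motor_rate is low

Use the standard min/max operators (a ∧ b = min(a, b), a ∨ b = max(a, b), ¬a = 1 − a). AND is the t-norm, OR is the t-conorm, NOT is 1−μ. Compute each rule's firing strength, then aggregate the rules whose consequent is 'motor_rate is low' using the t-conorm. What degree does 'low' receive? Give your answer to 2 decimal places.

0.77

R1: warm=0.77, clear=0.46; OR[max(a, b)] → w = 0.77
R2: partial=0.13, warm=0.77, small=0.77; AND[min(a, b)] → w = 0.13
R3: small=0.77, warm=0.77; OR[max(a, b)] → w = 0.77
R4: large=0.31, warm=0.77; OR[max(a, b)] → w = 0.77
Rules with consequent 'low': {R3, R4} → strengths 0.77, 0.77
Aggregate via t-conorm [max(a, b)]: 0.77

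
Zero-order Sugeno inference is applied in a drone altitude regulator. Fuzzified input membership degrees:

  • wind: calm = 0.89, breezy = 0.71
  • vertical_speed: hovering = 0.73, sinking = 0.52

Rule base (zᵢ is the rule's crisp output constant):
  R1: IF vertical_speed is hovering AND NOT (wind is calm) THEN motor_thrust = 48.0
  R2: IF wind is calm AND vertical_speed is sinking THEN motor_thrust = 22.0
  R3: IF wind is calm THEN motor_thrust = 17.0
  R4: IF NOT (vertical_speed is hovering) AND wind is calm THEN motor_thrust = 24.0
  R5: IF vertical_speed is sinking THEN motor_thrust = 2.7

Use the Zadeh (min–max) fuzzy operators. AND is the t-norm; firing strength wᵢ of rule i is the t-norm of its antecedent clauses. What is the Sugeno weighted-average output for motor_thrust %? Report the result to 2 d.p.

17.20

R1 (z=48.0): hovering=0.73, ¬calm=1−0.89=0.11; AND[min(a, b)] → w = 0.11
R2 (z=22.0): calm=0.89, sinking=0.52; AND[min(a, b)] → w = 0.52
R3 (z=17.0): calm=0.89 → w = 0.89
R4 (z=24.0): ¬hovering=1−0.73=0.27, calm=0.89; AND[min(a, b)] → w = 0.27
R5 (z=2.7): sinking=0.52 → w = 0.52
Weighted average = (0.11·48.0 + 0.52·22.0 + 0.89·17.0 + 0.27·24.0 + 0.52·2.7) / (0.11 + 0.52 + 0.89 + 0.27 + 0.52)
  = 39.7340 / 2.3100 = 17.20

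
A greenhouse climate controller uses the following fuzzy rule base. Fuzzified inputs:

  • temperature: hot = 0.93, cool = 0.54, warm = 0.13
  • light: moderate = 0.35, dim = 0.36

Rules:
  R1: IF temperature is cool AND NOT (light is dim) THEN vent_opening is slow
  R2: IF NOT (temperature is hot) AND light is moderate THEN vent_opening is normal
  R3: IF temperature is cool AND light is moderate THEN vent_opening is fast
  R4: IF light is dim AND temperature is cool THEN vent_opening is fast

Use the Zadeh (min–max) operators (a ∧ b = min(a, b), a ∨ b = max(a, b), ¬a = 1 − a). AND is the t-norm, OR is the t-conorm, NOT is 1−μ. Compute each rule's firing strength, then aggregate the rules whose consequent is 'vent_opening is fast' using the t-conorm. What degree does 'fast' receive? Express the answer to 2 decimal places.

0.36

R1: cool=0.54, ¬dim=1−0.36=0.64; AND[min(a, b)] → w = 0.54
R2: ¬hot=1−0.93=0.07, moderate=0.35; AND[min(a, b)] → w = 0.07
R3: cool=0.54, moderate=0.35; AND[min(a, b)] → w = 0.35
R4: dim=0.36, cool=0.54; AND[min(a, b)] → w = 0.36
Rules with consequent 'fast': {R3, R4} → strengths 0.35, 0.36
Aggregate via t-conorm [max(a, b)]: 0.36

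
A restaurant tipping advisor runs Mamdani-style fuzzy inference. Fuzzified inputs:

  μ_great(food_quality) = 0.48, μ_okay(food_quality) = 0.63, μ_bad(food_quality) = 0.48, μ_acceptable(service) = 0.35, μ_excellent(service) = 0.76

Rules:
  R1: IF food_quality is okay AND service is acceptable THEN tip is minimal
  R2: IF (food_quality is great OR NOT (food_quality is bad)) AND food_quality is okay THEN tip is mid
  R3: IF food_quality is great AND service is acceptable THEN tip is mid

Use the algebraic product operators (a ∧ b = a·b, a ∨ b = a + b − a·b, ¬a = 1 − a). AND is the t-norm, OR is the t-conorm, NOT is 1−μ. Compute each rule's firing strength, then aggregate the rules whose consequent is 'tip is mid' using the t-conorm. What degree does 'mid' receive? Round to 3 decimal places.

R1: okay=0.63, acceptable=0.35; AND[a·b] → w = 0.2205
R2: (great=0.48 OR ¬bad=1−0.48=0.52) = 0.7504; AND[a·b] with okay=0.63 → w = 0.4728
R3: great=0.48, acceptable=0.35; AND[a·b] → w = 0.1680
Rules with consequent 'mid': {R2, R3} → strengths 0.4728, 0.1680
Aggregate via t-conorm [a + b − a·b]: 0.5613

0.561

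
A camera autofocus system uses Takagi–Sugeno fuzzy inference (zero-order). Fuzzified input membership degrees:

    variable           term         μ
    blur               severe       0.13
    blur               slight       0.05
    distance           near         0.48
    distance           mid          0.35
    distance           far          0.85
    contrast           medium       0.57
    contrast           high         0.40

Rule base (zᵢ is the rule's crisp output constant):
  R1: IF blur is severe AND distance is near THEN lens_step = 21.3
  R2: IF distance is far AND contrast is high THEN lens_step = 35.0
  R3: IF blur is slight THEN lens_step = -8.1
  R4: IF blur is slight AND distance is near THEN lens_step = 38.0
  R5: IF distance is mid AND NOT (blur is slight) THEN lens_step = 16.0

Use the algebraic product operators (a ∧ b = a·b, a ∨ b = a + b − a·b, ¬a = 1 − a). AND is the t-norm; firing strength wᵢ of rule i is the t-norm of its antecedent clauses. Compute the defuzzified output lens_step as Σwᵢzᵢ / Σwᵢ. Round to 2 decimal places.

23.56

R1 (z=21.3): severe=0.13, near=0.48; AND[a·b] → w = 0.0624
R2 (z=35.0): far=0.85, high=0.40; AND[a·b] → w = 0.3400
R3 (z=-8.1): slight=0.05 → w = 0.0500
R4 (z=38.0): slight=0.05, near=0.48; AND[a·b] → w = 0.0240
R5 (z=16.0): mid=0.35, ¬slight=1−0.05=0.95; AND[a·b] → w = 0.3325
Weighted average = (0.0624·21.3 + 0.3400·35.0 + 0.0500·-8.1 + 0.0240·38.0 + 0.3325·16.0) / (0.0624 + 0.3400 + 0.0500 + 0.0240 + 0.3325)
  = 19.0561 / 0.8089 = 23.56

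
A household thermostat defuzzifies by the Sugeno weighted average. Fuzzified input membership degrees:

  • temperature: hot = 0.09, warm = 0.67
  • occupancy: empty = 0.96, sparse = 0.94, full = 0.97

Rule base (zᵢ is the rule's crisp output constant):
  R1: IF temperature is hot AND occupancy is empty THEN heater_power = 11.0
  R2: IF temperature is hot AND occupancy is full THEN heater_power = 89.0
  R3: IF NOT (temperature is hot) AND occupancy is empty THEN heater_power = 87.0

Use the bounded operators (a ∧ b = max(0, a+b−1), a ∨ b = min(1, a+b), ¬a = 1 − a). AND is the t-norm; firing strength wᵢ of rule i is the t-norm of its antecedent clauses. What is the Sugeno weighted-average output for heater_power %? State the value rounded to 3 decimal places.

R1 (z=11.0): hot=0.09, empty=0.96; AND[max(0, a+b−1)] → w = 0.05
R2 (z=89.0): hot=0.09, full=0.97; AND[max(0, a+b−1)] → w = 0.06
R3 (z=87.0): ¬hot=1−0.09=0.91, empty=0.96; AND[max(0, a+b−1)] → w = 0.87
Weighted average = (0.05·11.0 + 0.06·89.0 + 0.87·87.0) / (0.05 + 0.06 + 0.87)
  = 81.5800 / 0.9800 = 83.245

83.245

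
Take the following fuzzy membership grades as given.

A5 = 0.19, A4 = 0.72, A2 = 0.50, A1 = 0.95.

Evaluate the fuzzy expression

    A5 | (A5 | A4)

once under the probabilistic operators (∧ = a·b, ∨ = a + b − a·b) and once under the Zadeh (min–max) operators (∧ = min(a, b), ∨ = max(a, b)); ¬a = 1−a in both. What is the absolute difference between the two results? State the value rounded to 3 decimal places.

Under probabilistic:
  A5 | A4 = a + b − a·b on (0.1900, 0.7200) = 0.7732
  A5 | (A5 | A4) = a + b − a·b on (0.1900, 0.7732) = 0.8163
  → value = 0.8163
Under Zadeh (min–max):
  A5 | A4 = max(a, b) on (0.19, 0.72) = 0.72
  A5 | (A5 | A4) = max(a, b) on (0.19, 0.72) = 0.72
  → value = 0.7200
|0.8163 − 0.7200| = 0.096

0.096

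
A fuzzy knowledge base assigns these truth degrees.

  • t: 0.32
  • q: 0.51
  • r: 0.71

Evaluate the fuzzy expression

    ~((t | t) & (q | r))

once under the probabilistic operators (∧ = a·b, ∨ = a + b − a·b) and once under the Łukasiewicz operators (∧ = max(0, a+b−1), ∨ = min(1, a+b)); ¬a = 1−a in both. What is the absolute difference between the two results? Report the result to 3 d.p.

0.179

Under probabilistic:
  t | t = a + b − a·b on (0.3200, 0.3200) = 0.5376
  q | r = a + b − a·b on (0.5100, 0.7100) = 0.8579
  (t | t) & (q | r) = a·b on (0.5376, 0.8579) = 0.4612
  ~((t | t) & (q | r)) = 1 − 0.4612 = 0.5388
  → value = 0.5388
Under Łukasiewicz:
  t | t = min(1, a+b) on (0.32, 0.32) = 0.64
  q | r = min(1, a+b) on (0.51, 0.71) = 1.00
  (t | t) & (q | r) = max(0, a+b−1) on (0.64, 1.00) = 0.64
  ~((t | t) & (q | r)) = 1 − 0.64 = 0.36
  → value = 0.3600
|0.5388 − 0.3600| = 0.179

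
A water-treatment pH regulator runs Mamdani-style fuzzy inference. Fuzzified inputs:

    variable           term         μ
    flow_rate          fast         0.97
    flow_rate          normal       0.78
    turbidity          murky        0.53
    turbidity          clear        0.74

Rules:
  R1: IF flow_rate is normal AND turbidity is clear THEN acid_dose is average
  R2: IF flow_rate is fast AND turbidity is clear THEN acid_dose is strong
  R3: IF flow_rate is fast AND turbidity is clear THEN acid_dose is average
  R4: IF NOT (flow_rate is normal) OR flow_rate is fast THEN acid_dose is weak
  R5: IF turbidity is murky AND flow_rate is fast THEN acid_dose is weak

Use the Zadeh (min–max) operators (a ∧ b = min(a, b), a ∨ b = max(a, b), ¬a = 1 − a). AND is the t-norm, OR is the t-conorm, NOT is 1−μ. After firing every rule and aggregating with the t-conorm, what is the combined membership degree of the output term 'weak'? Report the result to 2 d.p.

R1: normal=0.78, clear=0.74; AND[min(a, b)] → w = 0.74
R2: fast=0.97, clear=0.74; AND[min(a, b)] → w = 0.74
R3: fast=0.97, clear=0.74; AND[min(a, b)] → w = 0.74
R4: ¬normal=1−0.78=0.22, fast=0.97; OR[max(a, b)] → w = 0.97
R5: murky=0.53, fast=0.97; AND[min(a, b)] → w = 0.53
Rules with consequent 'weak': {R4, R5} → strengths 0.97, 0.53
Aggregate via t-conorm [max(a, b)]: 0.97

0.97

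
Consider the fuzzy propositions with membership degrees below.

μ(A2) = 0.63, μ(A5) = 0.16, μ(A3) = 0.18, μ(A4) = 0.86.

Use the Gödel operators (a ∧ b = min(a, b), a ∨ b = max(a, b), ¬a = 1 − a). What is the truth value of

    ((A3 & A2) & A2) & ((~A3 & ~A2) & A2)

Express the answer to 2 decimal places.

A3 & A2 = min(a, b) on (0.18, 0.63) = 0.18
(A3 & A2) & A2 = min(a, b) on (0.18, 0.63) = 0.18
~A3 = 1 − 0.18 = 0.82
~A2 = 1 − 0.63 = 0.37
~A3 & ~A2 = min(a, b) on (0.82, 0.37) = 0.37
(~A3 & ~A2) & A2 = min(a, b) on (0.37, 0.63) = 0.37
((A3 & A2) & A2) & ((~A3 & ~A2) & A2) = min(a, b) on (0.18, 0.37) = 0.18

0.18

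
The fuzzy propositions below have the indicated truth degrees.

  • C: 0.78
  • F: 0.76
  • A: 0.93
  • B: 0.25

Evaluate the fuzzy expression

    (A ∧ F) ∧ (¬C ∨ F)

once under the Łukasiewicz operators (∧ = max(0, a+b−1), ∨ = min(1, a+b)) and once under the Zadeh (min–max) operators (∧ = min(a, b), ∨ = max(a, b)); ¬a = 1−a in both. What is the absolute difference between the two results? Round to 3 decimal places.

Under Łukasiewicz:
  A ∧ F = max(0, a+b−1) on (0.93, 0.76) = 0.69
  ¬C = 1 − 0.78 = 0.22
  ¬C ∨ F = min(1, a+b) on (0.22, 0.76) = 0.98
  (A ∧ F) ∧ (¬C ∨ F) = max(0, a+b−1) on (0.69, 0.98) = 0.67
  → value = 0.6700
Under Zadeh (min–max):
  A ∧ F = min(a, b) on (0.93, 0.76) = 0.76
  ¬C = 1 − 0.78 = 0.22
  ¬C ∨ F = max(a, b) on (0.22, 0.76) = 0.76
  (A ∧ F) ∧ (¬C ∨ F) = min(a, b) on (0.76, 0.76) = 0.76
  → value = 0.7600
|0.6700 − 0.7600| = 0.090

0.090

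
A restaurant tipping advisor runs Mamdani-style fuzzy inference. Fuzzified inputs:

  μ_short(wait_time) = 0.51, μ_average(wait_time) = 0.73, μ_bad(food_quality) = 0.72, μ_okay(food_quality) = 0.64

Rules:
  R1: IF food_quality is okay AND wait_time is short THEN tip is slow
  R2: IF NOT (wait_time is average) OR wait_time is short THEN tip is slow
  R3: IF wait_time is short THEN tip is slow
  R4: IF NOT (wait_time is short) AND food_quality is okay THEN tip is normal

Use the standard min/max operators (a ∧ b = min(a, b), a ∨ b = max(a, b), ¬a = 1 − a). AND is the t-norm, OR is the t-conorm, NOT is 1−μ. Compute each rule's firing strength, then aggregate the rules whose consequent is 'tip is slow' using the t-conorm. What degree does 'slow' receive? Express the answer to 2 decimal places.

R1: okay=0.64, short=0.51; AND[min(a, b)] → w = 0.51
R2: ¬average=1−0.73=0.27, short=0.51; OR[max(a, b)] → w = 0.51
R3: short=0.51 → w = 0.51
R4: ¬short=1−0.51=0.49, okay=0.64; AND[min(a, b)] → w = 0.49
Rules with consequent 'slow': {R1, R2, R3} → strengths 0.51, 0.51, 0.51
Aggregate via t-conorm [max(a, b)]: 0.51

0.51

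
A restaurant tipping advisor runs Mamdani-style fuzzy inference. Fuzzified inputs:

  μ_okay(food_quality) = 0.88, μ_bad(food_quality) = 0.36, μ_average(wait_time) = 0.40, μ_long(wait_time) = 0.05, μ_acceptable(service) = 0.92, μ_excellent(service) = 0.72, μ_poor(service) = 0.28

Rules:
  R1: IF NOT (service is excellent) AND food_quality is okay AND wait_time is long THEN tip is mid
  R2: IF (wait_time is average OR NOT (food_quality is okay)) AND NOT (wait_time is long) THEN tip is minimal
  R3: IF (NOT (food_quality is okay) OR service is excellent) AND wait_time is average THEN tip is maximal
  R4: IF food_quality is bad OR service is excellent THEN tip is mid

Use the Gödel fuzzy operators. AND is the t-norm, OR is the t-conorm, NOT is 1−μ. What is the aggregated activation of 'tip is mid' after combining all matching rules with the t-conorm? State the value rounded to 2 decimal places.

R1: ¬excellent=1−0.72=0.28, okay=0.88, long=0.05; AND[min(a, b)] → w = 0.05
R2: (average=0.40 OR ¬okay=1−0.88=0.12) = 0.40; AND[min(a, b)] with ¬long=1−0.05=0.95 → w = 0.40
R3: (¬okay=1−0.88=0.12 OR excellent=0.72) = 0.72; AND[min(a, b)] with average=0.40 → w = 0.40
R4: bad=0.36, excellent=0.72; OR[max(a, b)] → w = 0.72
Rules with consequent 'mid': {R1, R4} → strengths 0.05, 0.72
Aggregate via t-conorm [max(a, b)]: 0.72

0.72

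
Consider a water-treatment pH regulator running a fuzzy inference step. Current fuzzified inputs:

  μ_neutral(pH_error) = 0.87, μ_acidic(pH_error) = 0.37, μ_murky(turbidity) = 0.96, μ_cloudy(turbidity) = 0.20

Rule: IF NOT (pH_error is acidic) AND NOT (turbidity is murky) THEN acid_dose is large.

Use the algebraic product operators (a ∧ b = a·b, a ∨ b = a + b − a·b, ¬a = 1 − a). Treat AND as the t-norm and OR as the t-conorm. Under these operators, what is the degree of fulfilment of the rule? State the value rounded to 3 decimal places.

firing strength: ¬acidic=1−0.37=0.63, ¬murky=1−0.96=0.04; AND[a·b] → w = 0.0252

0.025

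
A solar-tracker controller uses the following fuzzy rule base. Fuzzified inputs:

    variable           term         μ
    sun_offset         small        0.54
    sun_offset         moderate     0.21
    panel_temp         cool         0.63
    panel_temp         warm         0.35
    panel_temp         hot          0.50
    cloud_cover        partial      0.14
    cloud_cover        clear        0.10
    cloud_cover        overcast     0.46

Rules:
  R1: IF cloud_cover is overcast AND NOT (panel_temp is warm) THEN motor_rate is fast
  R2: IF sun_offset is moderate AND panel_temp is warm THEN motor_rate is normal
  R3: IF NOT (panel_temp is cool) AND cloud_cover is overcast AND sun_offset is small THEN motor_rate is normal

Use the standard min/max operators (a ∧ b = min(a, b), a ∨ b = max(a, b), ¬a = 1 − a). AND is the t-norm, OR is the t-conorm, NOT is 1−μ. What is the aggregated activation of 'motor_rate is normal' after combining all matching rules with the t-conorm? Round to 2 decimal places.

0.37

R1: overcast=0.46, ¬warm=1−0.35=0.65; AND[min(a, b)] → w = 0.46
R2: moderate=0.21, warm=0.35; AND[min(a, b)] → w = 0.21
R3: ¬cool=1−0.63=0.37, overcast=0.46, small=0.54; AND[min(a, b)] → w = 0.37
Rules with consequent 'normal': {R2, R3} → strengths 0.21, 0.37
Aggregate via t-conorm [max(a, b)]: 0.37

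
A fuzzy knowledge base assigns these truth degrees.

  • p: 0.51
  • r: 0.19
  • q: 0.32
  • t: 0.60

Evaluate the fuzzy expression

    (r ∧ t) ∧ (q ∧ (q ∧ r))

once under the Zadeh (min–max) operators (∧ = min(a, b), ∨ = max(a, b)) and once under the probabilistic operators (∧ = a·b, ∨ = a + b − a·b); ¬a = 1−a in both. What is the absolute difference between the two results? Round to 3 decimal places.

Under Zadeh (min–max):
  r ∧ t = min(a, b) on (0.19, 0.60) = 0.19
  q ∧ r = min(a, b) on (0.32, 0.19) = 0.19
  q ∧ (q ∧ r) = min(a, b) on (0.32, 0.19) = 0.19
  (r ∧ t) ∧ (q ∧ (q ∧ r)) = min(a, b) on (0.19, 0.19) = 0.19
  → value = 0.1900
Under probabilistic:
  r ∧ t = a·b on (0.1900, 0.6000) = 0.1140
  q ∧ r = a·b on (0.3200, 0.1900) = 0.0608
  q ∧ (q ∧ r) = a·b on (0.3200, 0.0608) = 0.0195
  (r ∧ t) ∧ (q ∧ (q ∧ r)) = a·b on (0.1140, 0.0195) = 0.0022
  → value = 0.0022
|0.1900 − 0.0022| = 0.188

0.188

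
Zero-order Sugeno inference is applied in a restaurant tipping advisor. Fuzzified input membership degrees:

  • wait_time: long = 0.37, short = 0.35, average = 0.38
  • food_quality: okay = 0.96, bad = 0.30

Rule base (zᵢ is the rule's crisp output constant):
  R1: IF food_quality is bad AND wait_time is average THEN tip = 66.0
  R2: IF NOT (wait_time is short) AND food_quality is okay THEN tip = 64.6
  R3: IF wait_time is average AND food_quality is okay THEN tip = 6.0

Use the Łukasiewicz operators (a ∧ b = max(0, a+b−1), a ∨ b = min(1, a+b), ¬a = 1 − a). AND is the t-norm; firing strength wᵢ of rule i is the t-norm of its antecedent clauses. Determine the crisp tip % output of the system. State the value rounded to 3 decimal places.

R1 (z=66.0): bad=0.30, average=0.38; AND[max(0, a+b−1)] → w = 0.00
R2 (z=64.6): ¬short=1−0.35=0.65, okay=0.96; AND[max(0, a+b−1)] → w = 0.61
R3 (z=6.0): average=0.38, okay=0.96; AND[max(0, a+b−1)] → w = 0.34
Weighted average = (0.00·66.0 + 0.61·64.6 + 0.34·6.0) / (0.00 + 0.61 + 0.34)
  = 41.4460 / 0.9500 = 43.627

43.627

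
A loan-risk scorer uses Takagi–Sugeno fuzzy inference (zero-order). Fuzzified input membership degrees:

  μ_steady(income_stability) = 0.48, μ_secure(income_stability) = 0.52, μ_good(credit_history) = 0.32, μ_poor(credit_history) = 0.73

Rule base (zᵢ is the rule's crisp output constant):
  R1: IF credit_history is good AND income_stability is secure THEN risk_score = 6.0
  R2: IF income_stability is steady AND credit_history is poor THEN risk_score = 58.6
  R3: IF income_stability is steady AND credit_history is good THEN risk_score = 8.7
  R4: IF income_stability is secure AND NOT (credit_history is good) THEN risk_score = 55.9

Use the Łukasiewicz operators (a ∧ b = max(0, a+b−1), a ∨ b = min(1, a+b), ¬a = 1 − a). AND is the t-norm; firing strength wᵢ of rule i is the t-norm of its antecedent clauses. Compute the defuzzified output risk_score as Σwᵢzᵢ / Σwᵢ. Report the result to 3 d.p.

R1 (z=6.0): good=0.32, secure=0.52; AND[max(0, a+b−1)] → w = 0.00
R2 (z=58.6): steady=0.48, poor=0.73; AND[max(0, a+b−1)] → w = 0.21
R3 (z=8.7): steady=0.48, good=0.32; AND[max(0, a+b−1)] → w = 0.00
R4 (z=55.9): secure=0.52, ¬good=1−0.32=0.68; AND[max(0, a+b−1)] → w = 0.20
Weighted average = (0.00·6.0 + 0.21·58.6 + 0.00·8.7 + 0.20·55.9) / (0.00 + 0.21 + 0.00 + 0.20)
  = 23.4860 / 0.4100 = 57.283

57.283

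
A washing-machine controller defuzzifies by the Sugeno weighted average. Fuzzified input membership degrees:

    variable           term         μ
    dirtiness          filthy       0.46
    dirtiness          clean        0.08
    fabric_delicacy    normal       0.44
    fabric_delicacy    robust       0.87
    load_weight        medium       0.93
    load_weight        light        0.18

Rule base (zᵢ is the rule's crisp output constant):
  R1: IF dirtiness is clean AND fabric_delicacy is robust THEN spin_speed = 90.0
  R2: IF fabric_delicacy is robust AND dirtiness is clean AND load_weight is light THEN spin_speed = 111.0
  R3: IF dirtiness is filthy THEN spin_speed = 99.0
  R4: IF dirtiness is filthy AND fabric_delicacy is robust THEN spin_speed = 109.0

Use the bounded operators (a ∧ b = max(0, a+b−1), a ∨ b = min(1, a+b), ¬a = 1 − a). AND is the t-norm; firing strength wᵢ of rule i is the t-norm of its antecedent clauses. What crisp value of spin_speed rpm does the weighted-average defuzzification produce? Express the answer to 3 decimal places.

R1 (z=90.0): clean=0.08, robust=0.87; AND[max(0, a+b−1)] → w = 0.00
R2 (z=111.0): robust=0.87, clean=0.08, light=0.18; AND[max(0, a+b−1)] → w = 0.00
R3 (z=99.0): filthy=0.46 → w = 0.46
R4 (z=109.0): filthy=0.46, robust=0.87; AND[max(0, a+b−1)] → w = 0.33
Weighted average = (0.00·90.0 + 0.00·111.0 + 0.46·99.0 + 0.33·109.0) / (0.00 + 0.00 + 0.46 + 0.33)
  = 81.5100 / 0.7900 = 103.177

103.177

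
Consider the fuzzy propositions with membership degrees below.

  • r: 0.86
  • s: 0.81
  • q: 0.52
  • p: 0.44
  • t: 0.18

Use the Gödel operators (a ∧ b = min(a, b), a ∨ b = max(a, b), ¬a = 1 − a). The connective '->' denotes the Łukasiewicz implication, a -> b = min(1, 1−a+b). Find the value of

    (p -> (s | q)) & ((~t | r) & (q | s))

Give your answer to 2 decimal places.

0.81

s | q = max(a, b) on (0.81, 0.52) = 0.81
p -> (s | q)  [Łukasiewicz: min(1, 1−a+b)] with a=0.44, b=0.81 → 1.00
~t = 1 − 0.18 = 0.82
~t | r = max(a, b) on (0.82, 0.86) = 0.86
q | s = max(a, b) on (0.52, 0.81) = 0.81
(~t | r) & (q | s) = min(a, b) on (0.86, 0.81) = 0.81
(p -> (s | q)) & ((~t | r) & (q | s)) = min(a, b) on (1.00, 0.81) = 0.81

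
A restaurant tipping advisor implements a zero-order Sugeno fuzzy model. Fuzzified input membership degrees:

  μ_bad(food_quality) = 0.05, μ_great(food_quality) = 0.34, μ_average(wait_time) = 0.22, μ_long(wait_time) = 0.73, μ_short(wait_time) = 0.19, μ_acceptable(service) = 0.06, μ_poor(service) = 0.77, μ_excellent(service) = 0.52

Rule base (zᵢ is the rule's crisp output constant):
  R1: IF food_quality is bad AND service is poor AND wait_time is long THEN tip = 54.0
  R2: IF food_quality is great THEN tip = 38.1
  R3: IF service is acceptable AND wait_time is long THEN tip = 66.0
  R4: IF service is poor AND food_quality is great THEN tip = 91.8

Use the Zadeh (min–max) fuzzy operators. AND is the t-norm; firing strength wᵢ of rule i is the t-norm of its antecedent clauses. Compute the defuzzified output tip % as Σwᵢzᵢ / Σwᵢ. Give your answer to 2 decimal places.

64.34

R1 (z=54.0): bad=0.05, poor=0.77, long=0.73; AND[min(a, b)] → w = 0.05
R2 (z=38.1): great=0.34 → w = 0.34
R3 (z=66.0): acceptable=0.06, long=0.73; AND[min(a, b)] → w = 0.06
R4 (z=91.8): poor=0.77, great=0.34; AND[min(a, b)] → w = 0.34
Weighted average = (0.05·54.0 + 0.34·38.1 + 0.06·66.0 + 0.34·91.8) / (0.05 + 0.34 + 0.06 + 0.34)
  = 50.8260 / 0.7900 = 64.34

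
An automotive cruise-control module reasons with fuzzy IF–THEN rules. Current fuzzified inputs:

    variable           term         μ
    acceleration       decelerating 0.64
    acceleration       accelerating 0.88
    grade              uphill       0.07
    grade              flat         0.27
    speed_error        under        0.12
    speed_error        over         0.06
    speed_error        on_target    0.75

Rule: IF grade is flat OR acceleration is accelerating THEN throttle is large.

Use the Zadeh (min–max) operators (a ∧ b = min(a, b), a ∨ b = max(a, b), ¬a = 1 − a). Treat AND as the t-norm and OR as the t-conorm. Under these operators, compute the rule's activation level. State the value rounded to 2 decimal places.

0.88

firing strength: flat=0.27, accelerating=0.88; OR[max(a, b)] → w = 0.88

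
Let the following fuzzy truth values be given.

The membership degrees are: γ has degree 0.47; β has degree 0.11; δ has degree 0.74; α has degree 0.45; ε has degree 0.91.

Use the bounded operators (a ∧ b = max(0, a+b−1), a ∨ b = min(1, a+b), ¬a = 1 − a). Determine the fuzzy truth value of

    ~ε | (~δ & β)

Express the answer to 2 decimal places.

~ε = 1 − 0.91 = 0.09
~δ = 1 − 0.74 = 0.26
~δ & β = max(0, a+b−1) on (0.26, 0.11) = 0.00
~ε | (~δ & β) = min(1, a+b) on (0.09, 0.00) = 0.09

0.09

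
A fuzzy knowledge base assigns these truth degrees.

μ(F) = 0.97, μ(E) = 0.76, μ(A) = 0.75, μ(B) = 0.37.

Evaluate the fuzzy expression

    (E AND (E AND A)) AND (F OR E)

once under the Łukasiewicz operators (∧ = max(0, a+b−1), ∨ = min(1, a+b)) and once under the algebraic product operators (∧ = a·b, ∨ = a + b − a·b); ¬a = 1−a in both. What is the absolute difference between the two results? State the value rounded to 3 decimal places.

Under Łukasiewicz:
  E AND A = max(0, a+b−1) on (0.76, 0.75) = 0.51
  E AND (E AND A) = max(0, a+b−1) on (0.76, 0.51) = 0.27
  F OR E = min(1, a+b) on (0.97, 0.76) = 1.00
  (E AND (E AND A)) AND (F OR E) = max(0, a+b−1) on (0.27, 1.00) = 0.27
  → value = 0.2700
Under algebraic product:
  E AND A = a·b on (0.7600, 0.7500) = 0.5700
  E AND (E AND A) = a·b on (0.7600, 0.5700) = 0.4332
  F OR E = a + b − a·b on (0.9700, 0.7600) = 0.9928
  (E AND (E AND A)) AND (F OR E) = a·b on (0.4332, 0.9928) = 0.4301
  → value = 0.4301
|0.2700 − 0.4301| = 0.160

0.160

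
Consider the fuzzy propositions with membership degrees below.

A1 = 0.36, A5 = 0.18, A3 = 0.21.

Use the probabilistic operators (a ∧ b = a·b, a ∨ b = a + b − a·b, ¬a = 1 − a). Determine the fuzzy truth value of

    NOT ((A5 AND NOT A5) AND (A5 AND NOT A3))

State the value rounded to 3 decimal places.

0.979

NOT A5 = 1 − 0.1800 = 0.8200
A5 AND NOT A5 = a·b on (0.1800, 0.8200) = 0.1476
NOT A3 = 1 − 0.2100 = 0.7900
A5 AND NOT A3 = a·b on (0.1800, 0.7900) = 0.1422
(A5 AND NOT A5) AND (A5 AND NOT A3) = a·b on (0.1476, 0.1422) = 0.0210
NOT ((A5 AND NOT A5) AND (A5 AND NOT A3)) = 1 − 0.0210 = 0.9790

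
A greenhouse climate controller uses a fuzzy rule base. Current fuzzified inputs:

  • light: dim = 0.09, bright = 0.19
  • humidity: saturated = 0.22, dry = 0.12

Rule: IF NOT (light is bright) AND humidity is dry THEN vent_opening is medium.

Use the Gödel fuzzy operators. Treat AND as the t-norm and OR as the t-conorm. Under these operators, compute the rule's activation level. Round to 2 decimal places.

0.12

firing strength: ¬bright=1−0.19=0.81, dry=0.12; AND[min(a, b)] → w = 0.12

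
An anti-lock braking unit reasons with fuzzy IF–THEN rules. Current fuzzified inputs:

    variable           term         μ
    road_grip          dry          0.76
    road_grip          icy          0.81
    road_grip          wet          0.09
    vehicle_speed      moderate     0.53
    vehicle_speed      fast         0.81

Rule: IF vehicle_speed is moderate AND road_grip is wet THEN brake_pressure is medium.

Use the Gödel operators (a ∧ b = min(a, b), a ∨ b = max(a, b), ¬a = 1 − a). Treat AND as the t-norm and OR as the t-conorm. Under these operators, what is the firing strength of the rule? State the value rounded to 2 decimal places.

firing strength: moderate=0.53, wet=0.09; AND[min(a, b)] → w = 0.09

0.09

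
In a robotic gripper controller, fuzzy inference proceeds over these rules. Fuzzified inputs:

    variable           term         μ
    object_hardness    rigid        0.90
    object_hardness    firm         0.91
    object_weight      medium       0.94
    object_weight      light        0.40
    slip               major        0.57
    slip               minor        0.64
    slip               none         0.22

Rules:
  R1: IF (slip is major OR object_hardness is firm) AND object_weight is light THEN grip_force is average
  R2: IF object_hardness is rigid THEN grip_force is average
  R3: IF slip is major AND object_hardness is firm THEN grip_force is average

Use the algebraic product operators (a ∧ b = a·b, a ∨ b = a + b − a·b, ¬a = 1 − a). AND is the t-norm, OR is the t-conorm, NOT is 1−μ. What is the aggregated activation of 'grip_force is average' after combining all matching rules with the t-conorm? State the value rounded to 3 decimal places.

R1: (major=0.57 OR firm=0.91) = 0.9613; AND[a·b] with light=0.40 → w = 0.3845
R2: rigid=0.90 → w = 0.9000
R3: major=0.57, firm=0.91; AND[a·b] → w = 0.5187
Rules with consequent 'average': {R1, R2, R3} → strengths 0.3845, 0.9000, 0.5187
Aggregate via t-conorm [a + b − a·b]: 0.9704

0.970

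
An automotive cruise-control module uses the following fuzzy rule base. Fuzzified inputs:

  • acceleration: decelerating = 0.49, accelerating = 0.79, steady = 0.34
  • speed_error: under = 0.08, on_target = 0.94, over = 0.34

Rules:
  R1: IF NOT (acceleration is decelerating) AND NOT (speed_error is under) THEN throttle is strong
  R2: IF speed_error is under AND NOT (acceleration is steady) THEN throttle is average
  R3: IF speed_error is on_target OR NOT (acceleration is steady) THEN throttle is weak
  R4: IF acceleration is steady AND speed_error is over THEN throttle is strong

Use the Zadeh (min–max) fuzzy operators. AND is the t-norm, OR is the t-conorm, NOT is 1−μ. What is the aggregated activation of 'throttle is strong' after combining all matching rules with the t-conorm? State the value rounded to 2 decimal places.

R1: ¬decelerating=1−0.49=0.51, ¬under=1−0.08=0.92; AND[min(a, b)] → w = 0.51
R2: under=0.08, ¬steady=1−0.34=0.66; AND[min(a, b)] → w = 0.08
R3: on_target=0.94, ¬steady=1−0.34=0.66; OR[max(a, b)] → w = 0.94
R4: steady=0.34, over=0.34; AND[min(a, b)] → w = 0.34
Rules with consequent 'strong': {R1, R4} → strengths 0.51, 0.34
Aggregate via t-conorm [max(a, b)]: 0.51

0.51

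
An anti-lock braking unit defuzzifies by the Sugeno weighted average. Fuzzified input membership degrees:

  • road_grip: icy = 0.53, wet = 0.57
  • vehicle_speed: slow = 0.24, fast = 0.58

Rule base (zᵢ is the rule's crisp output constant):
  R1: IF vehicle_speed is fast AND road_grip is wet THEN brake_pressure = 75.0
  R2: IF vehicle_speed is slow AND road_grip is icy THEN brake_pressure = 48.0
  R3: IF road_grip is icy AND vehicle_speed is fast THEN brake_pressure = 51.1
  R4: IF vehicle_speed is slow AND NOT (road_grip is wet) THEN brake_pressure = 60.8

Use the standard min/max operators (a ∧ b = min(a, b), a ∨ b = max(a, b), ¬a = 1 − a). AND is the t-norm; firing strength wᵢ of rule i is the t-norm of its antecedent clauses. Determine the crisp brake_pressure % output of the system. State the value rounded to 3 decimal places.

60.725

R1 (z=75.0): fast=0.58, wet=0.57; AND[min(a, b)] → w = 0.57
R2 (z=48.0): slow=0.24, icy=0.53; AND[min(a, b)] → w = 0.24
R3 (z=51.1): icy=0.53, fast=0.58; AND[min(a, b)] → w = 0.53
R4 (z=60.8): slow=0.24, ¬wet=1−0.57=0.43; AND[min(a, b)] → w = 0.24
Weighted average = (0.57·75.0 + 0.24·48.0 + 0.53·51.1 + 0.24·60.8) / (0.57 + 0.24 + 0.53 + 0.24)
  = 95.9450 / 1.5800 = 60.725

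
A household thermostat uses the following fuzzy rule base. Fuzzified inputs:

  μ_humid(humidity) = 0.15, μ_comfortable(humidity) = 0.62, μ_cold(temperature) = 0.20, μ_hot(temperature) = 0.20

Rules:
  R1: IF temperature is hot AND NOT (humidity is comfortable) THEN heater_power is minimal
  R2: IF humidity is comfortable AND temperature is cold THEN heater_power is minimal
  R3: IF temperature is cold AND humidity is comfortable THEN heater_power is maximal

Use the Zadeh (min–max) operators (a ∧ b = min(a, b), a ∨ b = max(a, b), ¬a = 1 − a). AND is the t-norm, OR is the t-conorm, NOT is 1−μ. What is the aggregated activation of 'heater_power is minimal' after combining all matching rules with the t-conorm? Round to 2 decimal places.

0.20

R1: hot=0.20, ¬comfortable=1−0.62=0.38; AND[min(a, b)] → w = 0.20
R2: comfortable=0.62, cold=0.20; AND[min(a, b)] → w = 0.20
R3: cold=0.20, comfortable=0.62; AND[min(a, b)] → w = 0.20
Rules with consequent 'minimal': {R1, R2} → strengths 0.20, 0.20
Aggregate via t-conorm [max(a, b)]: 0.20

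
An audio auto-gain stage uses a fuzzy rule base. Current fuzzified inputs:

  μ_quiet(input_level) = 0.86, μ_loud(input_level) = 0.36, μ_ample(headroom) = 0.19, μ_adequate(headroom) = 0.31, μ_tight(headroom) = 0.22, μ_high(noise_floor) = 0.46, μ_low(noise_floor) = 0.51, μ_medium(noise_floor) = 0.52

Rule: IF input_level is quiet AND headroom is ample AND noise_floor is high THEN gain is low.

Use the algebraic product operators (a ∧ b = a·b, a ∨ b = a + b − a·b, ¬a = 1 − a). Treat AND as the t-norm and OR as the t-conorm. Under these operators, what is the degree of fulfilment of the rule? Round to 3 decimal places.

0.075

firing strength: quiet=0.86, ample=0.19, high=0.46; AND[a·b] → w = 0.0752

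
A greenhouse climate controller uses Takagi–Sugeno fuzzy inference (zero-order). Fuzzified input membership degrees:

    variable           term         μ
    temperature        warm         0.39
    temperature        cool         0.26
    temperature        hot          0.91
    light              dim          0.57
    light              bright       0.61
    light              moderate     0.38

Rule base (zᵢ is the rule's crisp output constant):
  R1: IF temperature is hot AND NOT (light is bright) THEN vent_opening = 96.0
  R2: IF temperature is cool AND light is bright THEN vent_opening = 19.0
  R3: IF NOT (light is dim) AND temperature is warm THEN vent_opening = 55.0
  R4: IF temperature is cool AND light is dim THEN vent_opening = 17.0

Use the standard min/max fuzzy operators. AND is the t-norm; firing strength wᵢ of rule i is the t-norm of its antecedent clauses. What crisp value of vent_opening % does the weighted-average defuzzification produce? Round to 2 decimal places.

R1 (z=96.0): hot=0.91, ¬bright=1−0.61=0.39; AND[min(a, b)] → w = 0.39
R2 (z=19.0): cool=0.26, bright=0.61; AND[min(a, b)] → w = 0.26
R3 (z=55.0): ¬dim=1−0.57=0.43, warm=0.39; AND[min(a, b)] → w = 0.39
R4 (z=17.0): cool=0.26, dim=0.57; AND[min(a, b)] → w = 0.26
Weighted average = (0.39·96.0 + 0.26·19.0 + 0.39·55.0 + 0.26·17.0) / (0.39 + 0.26 + 0.39 + 0.26)
  = 68.2500 / 1.3000 = 52.50

52.50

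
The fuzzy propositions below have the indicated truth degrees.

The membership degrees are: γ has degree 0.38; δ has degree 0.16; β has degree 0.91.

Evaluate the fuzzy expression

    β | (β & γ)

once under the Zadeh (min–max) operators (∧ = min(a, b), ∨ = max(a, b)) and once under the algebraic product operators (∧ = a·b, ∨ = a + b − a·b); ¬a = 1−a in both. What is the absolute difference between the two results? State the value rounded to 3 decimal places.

0.031

Under Zadeh (min–max):
  β & γ = min(a, b) on (0.91, 0.38) = 0.38
  β | (β & γ) = max(a, b) on (0.91, 0.38) = 0.91
  → value = 0.9100
Under algebraic product:
  β & γ = a·b on (0.9100, 0.3800) = 0.3458
  β | (β & γ) = a + b − a·b on (0.9100, 0.3458) = 0.9411
  → value = 0.9411
|0.9100 − 0.9411| = 0.031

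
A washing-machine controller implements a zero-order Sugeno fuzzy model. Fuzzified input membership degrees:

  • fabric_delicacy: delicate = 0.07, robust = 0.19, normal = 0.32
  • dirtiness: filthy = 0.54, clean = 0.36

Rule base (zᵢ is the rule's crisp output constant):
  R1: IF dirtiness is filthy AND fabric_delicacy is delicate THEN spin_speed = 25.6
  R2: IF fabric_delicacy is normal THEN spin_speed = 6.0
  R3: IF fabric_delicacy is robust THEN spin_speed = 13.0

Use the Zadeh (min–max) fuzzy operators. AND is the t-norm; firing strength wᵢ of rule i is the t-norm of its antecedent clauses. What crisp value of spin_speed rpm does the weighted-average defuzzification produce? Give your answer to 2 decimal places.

10.66

R1 (z=25.6): filthy=0.54, delicate=0.07; AND[min(a, b)] → w = 0.07
R2 (z=6.0): normal=0.32 → w = 0.32
R3 (z=13.0): robust=0.19 → w = 0.19
Weighted average = (0.07·25.6 + 0.32·6.0 + 0.19·13.0) / (0.07 + 0.32 + 0.19)
  = 6.1820 / 0.5800 = 10.66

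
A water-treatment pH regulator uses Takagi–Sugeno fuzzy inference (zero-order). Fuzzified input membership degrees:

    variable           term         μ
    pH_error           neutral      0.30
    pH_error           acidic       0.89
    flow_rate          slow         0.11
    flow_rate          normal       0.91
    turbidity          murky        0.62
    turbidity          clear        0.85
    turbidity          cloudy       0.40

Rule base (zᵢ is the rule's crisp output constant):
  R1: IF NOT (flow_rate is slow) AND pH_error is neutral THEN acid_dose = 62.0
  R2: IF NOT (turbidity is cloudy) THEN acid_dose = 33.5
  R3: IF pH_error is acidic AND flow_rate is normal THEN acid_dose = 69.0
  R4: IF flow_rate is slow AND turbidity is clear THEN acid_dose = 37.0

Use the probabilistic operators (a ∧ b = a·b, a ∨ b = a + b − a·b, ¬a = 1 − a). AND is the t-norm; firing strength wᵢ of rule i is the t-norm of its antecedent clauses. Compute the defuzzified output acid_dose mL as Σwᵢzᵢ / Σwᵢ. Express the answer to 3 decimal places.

R1 (z=62.0): ¬slow=1−0.11=0.89, neutral=0.30; AND[a·b] → w = 0.2670
R2 (z=33.5): ¬cloudy=1−0.40=0.60 → w = 0.6000
R3 (z=69.0): acidic=0.89, normal=0.91; AND[a·b] → w = 0.8099
R4 (z=37.0): slow=0.11, clear=0.85; AND[a·b] → w = 0.0935
Weighted average = (0.2670·62.0 + 0.6000·33.5 + 0.8099·69.0 + 0.0935·37.0) / (0.2670 + 0.6000 + 0.8099 + 0.0935)
  = 95.9966 / 1.7704 = 54.223

54.223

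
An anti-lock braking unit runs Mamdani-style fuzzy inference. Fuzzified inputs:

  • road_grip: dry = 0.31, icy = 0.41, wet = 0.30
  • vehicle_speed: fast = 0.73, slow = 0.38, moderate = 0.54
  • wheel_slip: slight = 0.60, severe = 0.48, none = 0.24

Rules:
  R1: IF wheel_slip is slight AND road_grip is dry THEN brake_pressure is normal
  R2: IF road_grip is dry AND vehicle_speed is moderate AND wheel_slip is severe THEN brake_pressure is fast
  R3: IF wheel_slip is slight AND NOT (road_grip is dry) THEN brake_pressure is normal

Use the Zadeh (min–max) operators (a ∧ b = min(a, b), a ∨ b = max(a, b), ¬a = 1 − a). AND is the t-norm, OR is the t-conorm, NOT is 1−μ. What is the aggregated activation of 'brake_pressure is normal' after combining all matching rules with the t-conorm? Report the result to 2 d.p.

R1: slight=0.60, dry=0.31; AND[min(a, b)] → w = 0.31
R2: dry=0.31, moderate=0.54, severe=0.48; AND[min(a, b)] → w = 0.31
R3: slight=0.60, ¬dry=1−0.31=0.69; AND[min(a, b)] → w = 0.60
Rules with consequent 'normal': {R1, R3} → strengths 0.31, 0.60
Aggregate via t-conorm [max(a, b)]: 0.60

0.60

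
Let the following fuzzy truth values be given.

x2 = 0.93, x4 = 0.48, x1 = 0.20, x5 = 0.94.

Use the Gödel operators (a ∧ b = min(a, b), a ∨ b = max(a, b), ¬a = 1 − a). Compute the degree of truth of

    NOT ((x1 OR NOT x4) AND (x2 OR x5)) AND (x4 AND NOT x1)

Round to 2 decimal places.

0.48

NOT x4 = 1 − 0.48 = 0.52
x1 OR NOT x4 = max(a, b) on (0.20, 0.52) = 0.52
x2 OR x5 = max(a, b) on (0.93, 0.94) = 0.94
(x1 OR NOT x4) AND (x2 OR x5) = min(a, b) on (0.52, 0.94) = 0.52
NOT ((x1 OR NOT x4) AND (x2 OR x5)) = 1 − 0.52 = 0.48
NOT x1 = 1 − 0.20 = 0.80
x4 AND NOT x1 = min(a, b) on (0.48, 0.80) = 0.48
NOT ((x1 OR NOT x4) AND (x2 OR x5)) AND (x4 AND NOT x1) = min(a, b) on (0.48, 0.48) = 0.48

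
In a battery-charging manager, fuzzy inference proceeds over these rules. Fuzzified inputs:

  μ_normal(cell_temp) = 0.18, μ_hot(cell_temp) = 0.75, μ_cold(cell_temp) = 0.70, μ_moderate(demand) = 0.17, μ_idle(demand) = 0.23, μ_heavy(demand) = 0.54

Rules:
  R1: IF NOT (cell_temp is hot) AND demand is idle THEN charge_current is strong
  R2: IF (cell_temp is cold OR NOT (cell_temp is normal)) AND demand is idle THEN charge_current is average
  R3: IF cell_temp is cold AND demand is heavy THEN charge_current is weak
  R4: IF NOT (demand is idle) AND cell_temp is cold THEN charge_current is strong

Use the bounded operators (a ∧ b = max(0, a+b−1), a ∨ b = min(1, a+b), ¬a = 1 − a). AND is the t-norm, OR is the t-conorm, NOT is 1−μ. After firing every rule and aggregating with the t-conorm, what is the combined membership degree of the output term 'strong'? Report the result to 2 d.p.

R1: ¬hot=1−0.75=0.25, idle=0.23; AND[max(0, a+b−1)] → w = 0.00
R2: (cold=0.70 OR ¬normal=1−0.18=0.82) = 1.00; AND[max(0, a+b−1)] with idle=0.23 → w = 0.23
R3: cold=0.70, heavy=0.54; AND[max(0, a+b−1)] → w = 0.24
R4: ¬idle=1−0.23=0.77, cold=0.70; AND[max(0, a+b−1)] → w = 0.47
Rules with consequent 'strong': {R1, R4} → strengths 0.00, 0.47
Aggregate via t-conorm [min(1, a+b)]: 0.47

0.47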